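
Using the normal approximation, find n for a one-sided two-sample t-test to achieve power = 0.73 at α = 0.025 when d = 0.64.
n = 33 per group

Sample size formula (two-sample t-test, normal approximation):
n = 2 · ((z_α + z_β) / d)²

z_α = 1.960 (for α = 0.025, one-sided)
z_β = 0.613 (for power = 0.73)
d = 0.64

n = 2 · ((1.960 + 0.613) / 0.64)²
n = 2 · (4.020)²
n ≈ 32.32
Round up to the next whole number: n = 33 per group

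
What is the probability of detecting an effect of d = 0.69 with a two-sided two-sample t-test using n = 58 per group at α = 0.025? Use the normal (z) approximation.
Power ≈ 0.93

Power calculation (two-sample t-test, normal approximation):
z_β = d · √(n/2) - z_{α/2}
z_β = 0.69 · √(58/2) - 2.241
z_β = 0.69 · 5.385 - 2.241
z_β = 1.474

Power = Φ(z_β) = Φ(1.474) ≈ 0.930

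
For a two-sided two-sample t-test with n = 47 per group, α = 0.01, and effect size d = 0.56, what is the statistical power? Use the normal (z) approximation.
Power ≈ 0.56

Power calculation (two-sample t-test, normal approximation):
z_β = d · √(n/2) - z_{α/2}
z_β = 0.56 · √(47/2) - 2.576
z_β = 0.56 · 4.848 - 2.576
z_β = 0.139

Power = Φ(z_β) = Φ(0.139) ≈ 0.555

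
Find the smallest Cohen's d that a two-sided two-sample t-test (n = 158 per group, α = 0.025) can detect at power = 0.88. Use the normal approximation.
d ≈ 0.38

Minimum detectable effect (two-sample t-test, normal approximation):
d = (z_{α/2} + z_β) / √(n/2)
d = (2.241 + 1.175) / √(158/2)
d = 3.416 / 8.888
d ≈ 0.38

By Cohen's convention (0.2 small / 0.5 medium / 0.8 large): small effect.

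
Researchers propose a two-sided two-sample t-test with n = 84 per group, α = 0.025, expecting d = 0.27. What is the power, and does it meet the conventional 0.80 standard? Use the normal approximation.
Power ≈ 0.31; the study is underpowered (power < 0.80)

Power calculation (two-sample t-test, normal approximation):
z_β = d · √(n/2) - z_{α/2}
z_β = 0.27 · √(84/2) - 2.241
z_β = 0.27 · 6.481 - 2.241
z_β = -0.492

Power = Φ(z_β) = Φ(-0.492) ≈ 0.312

Effect size d = 0.27 is small by Cohen's convention (0.2/0.5/0.8).

Threshold: power ≥ 0.80 is conventionally adequate.
Power ≈ 0.31 → the study is underpowered (power < 0.80).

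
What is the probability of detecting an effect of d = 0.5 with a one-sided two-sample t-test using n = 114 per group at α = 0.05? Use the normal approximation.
Power ≈ 0.98

Power calculation (two-sample t-test, normal approximation):
z_β = d · √(n/2) - z_α
z_β = 0.5 · √(114/2) - 1.645
z_β = 0.5 · 7.550 - 1.645
z_β = 2.130

Power = Φ(z_β) = Φ(2.130) ≈ 0.983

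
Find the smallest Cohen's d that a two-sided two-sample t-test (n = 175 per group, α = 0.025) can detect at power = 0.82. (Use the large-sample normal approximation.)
d ≈ 0.34

Minimum detectable effect (two-sample t-test, normal approximation):
d = (z_{α/2} + z_β) / √(n/2)
d = (2.241 + 0.915) / √(175/2)
d = 3.157 / 9.354
d ≈ 0.34

By Cohen's convention (0.2 small / 0.5 medium / 0.8 large): small effect.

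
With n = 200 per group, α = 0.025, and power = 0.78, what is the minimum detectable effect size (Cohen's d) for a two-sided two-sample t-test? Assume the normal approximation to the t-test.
d ≈ 0.30

Minimum detectable effect (two-sample t-test, normal approximation):
d = (z_{α/2} + z_β) / √(n/2)
d = (2.241 + 0.772) / √(200/2)
d = 3.014 / 10.000
d ≈ 0.30

By Cohen's convention (0.2 small / 0.5 medium / 0.8 large): small effect.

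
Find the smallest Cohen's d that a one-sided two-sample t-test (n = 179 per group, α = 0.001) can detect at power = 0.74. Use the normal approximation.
d ≈ 0.39

Minimum detectable effect (two-sample t-test, normal approximation):
d = (z_α + z_β) / √(n/2)
d = (3.090 + 0.643) / √(179/2)
d = 3.734 / 9.460
d ≈ 0.39

By Cohen's convention (0.2 small / 0.5 medium / 0.8 large): small effect.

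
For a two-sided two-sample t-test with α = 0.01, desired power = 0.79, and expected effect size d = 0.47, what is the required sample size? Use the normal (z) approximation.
n = 104 per group

Sample size formula (two-sample t-test, normal approximation):
n = 2 · ((z_{α/2} + z_β) / d)²

z_{α/2} = 2.576 (for α = 0.01, two-sided)
z_β = 0.806 (for power = 0.79)
d = 0.47

n = 2 · ((2.576 + 0.806) / 0.47)²
n = 2 · (7.196)²
n ≈ 103.56
Round up to the next whole number: n = 104 per group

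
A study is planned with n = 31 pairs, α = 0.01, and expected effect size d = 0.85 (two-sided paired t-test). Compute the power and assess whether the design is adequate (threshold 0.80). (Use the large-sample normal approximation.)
Power ≈ 0.98; the study is adequately powered (power ≥ 0.80)

Power calculation (paired t-test, normal approximation):
z_β = d · √n - z_{α/2}
z_β = 0.85 · √31 - 2.576
z_β = 0.85 · 5.568 - 2.576
z_β = 2.157

Power = Φ(z_β) = Φ(2.157) ≈ 0.984

Effect size d = 0.85 is large by Cohen's convention (0.2/0.5/0.8).

Threshold: power ≥ 0.80 is conventionally adequate.
Power ≈ 0.98 → the study is adequately powered (power ≥ 0.80).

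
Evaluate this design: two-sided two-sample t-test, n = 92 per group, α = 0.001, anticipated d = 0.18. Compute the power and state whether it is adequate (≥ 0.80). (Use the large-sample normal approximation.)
Power ≈ 0.02; the study is underpowered (power < 0.80)

Power calculation (two-sample t-test, normal approximation):
z_β = d · √(n/2) - z_{α/2}
z_β = 0.18 · √(92/2) - 3.291
z_β = 0.18 · 6.782 - 3.291
z_β = -2.070

Power = Φ(z_β) = Φ(-2.070) ≈ 0.019

Effect size d = 0.18 is very small by Cohen's convention (0.2/0.5/0.8).

Threshold: power ≥ 0.80 is conventionally adequate.
Power ≈ 0.02 → the study is underpowered (power < 0.80).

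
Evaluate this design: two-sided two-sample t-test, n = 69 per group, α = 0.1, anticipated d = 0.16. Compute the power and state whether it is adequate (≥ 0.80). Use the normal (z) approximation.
Power ≈ 0.24; the study is underpowered (power < 0.80)

Power calculation (two-sample t-test, normal approximation):
z_β = d · √(n/2) - z_{α/2}
z_β = 0.16 · √(69/2) - 1.645
z_β = 0.16 · 5.874 - 1.645
z_β = -0.705

Power = Φ(z_β) = Φ(-0.705) ≈ 0.240

Effect size d = 0.16 is very small by Cohen's convention (0.2/0.5/0.8).

Threshold: power ≥ 0.80 is conventionally adequate.
Power ≈ 0.24 → the study is underpowered (power < 0.80).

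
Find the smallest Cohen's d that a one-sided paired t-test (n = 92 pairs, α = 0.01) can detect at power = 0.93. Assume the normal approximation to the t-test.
d ≈ 0.40

Minimum detectable effect (paired t-test, normal approximation):
d = (z_α + z_β) / √n
d = (2.326 + 1.476) / √92
d = 3.802 / 9.592
d ≈ 0.40

By Cohen's convention (0.2 small / 0.5 medium / 0.8 large): small effect.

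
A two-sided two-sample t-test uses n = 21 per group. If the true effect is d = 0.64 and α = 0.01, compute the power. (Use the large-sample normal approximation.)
Power ≈ 0.31

Power calculation (two-sample t-test, normal approximation):
z_β = d · √(n/2) - z_{α/2}
z_β = 0.64 · √(21/2) - 2.576
z_β = 0.64 · 3.240 - 2.576
z_β = -0.502

Power = Φ(z_β) = Φ(-0.502) ≈ 0.308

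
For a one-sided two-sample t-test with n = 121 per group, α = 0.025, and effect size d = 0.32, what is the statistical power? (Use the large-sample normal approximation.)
Power ≈ 0.70

Power calculation (two-sample t-test, normal approximation):
z_β = d · √(n/2) - z_α
z_β = 0.32 · √(121/2) - 1.960
z_β = 0.32 · 7.778 - 1.960
z_β = 0.529

Power = Φ(z_β) = Φ(0.529) ≈ 0.702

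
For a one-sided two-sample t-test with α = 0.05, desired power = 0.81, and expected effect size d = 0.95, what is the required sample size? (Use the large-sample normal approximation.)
n = 15 per group

Sample size formula (two-sample t-test, normal approximation):
n = 2 · ((z_α + z_β) / d)²

z_α = 1.645 (for α = 0.05, one-sided)
z_β = 0.878 (for power = 0.81)
d = 0.95

n = 2 · ((1.645 + 0.878) / 0.95)²
n = 2 · (2.656)²
n ≈ 14.11
Round up to the next whole number: n = 15 per group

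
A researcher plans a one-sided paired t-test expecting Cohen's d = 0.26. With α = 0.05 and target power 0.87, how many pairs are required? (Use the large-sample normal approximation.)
n = 114 pairs

Sample size formula (paired t-test, normal approximation):
n = ((z_α + z_β) / d)²

z_α = 1.645 (for α = 0.05, one-sided)
z_β = 1.126 (for power = 0.87)
d = 0.26

n = ((1.645 + 1.126) / 0.26)²
n = (10.658)²
n ≈ 113.59
Round up to the next whole number: n = 114 pairs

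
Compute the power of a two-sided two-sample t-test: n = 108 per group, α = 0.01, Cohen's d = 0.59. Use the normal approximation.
Power ≈ 0.96

Power calculation (two-sample t-test, normal approximation):
z_β = d · √(n/2) - z_{α/2}
z_β = 0.59 · √(108/2) - 2.576
z_β = 0.59 · 7.348 - 2.576
z_β = 1.760

Power = Φ(z_β) = Φ(1.760) ≈ 0.961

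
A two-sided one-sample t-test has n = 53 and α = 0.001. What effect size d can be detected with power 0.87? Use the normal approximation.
d ≈ 0.61

Minimum detectable effect (one-sample t-test, normal approximation):
d = (z_{α/2} + z_β) / √n
d = (3.291 + 1.126) / √53
d = 4.417 / 7.280
d ≈ 0.61

By Cohen's convention (0.2 small / 0.5 medium / 0.8 large): medium effect.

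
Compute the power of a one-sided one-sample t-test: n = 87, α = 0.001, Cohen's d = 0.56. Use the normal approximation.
Power ≈ 0.98

Power calculation (one-sample t-test, normal approximation):
z_β = d · √n - z_α
z_β = 0.56 · √87 - 3.090
z_β = 0.56 · 9.327 - 3.090
z_β = 2.133

Power = Φ(z_β) = Φ(2.133) ≈ 0.984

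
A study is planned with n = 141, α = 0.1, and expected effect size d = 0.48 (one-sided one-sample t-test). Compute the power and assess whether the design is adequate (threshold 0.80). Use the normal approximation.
Power ≈ 1.00; the study is adequately powered (power ≥ 0.80)

Power calculation (one-sample t-test, normal approximation):
z_β = d · √n - z_α
z_β = 0.48 · √141 - 1.282
z_β = 0.48 · 11.874 - 1.282
z_β = 4.418

Power = Φ(z_β) = Φ(4.418) ≈ 1.000

Effect size d = 0.48 is small by Cohen's convention (0.2/0.5/0.8).

Threshold: power ≥ 0.80 is conventionally adequate.
Power ≈ 1.00 → the study is adequately powered (power ≥ 0.80).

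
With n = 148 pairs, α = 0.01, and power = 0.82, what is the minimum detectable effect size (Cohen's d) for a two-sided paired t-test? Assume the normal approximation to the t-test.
d ≈ 0.29

Minimum detectable effect (paired t-test, normal approximation):
d = (z_{α/2} + z_β) / √n
d = (2.576 + 0.915) / √148
d = 3.491 / 12.166
d ≈ 0.29

By Cohen's convention (0.2 small / 0.5 medium / 0.8 large): small effect.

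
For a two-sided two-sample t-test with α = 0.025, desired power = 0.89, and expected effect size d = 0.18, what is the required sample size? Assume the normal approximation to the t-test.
n = 743 per group

Sample size formula (two-sample t-test, normal approximation):
n = 2 · ((z_{α/2} + z_β) / d)²

z_{α/2} = 2.241 (for α = 0.025, two-sided)
z_β = 1.227 (for power = 0.89)
d = 0.18

n = 2 · ((2.241 + 1.227) / 0.18)²
n = 2 · (19.267)²
n ≈ 742.43
Round up to the next whole number: n = 743 per group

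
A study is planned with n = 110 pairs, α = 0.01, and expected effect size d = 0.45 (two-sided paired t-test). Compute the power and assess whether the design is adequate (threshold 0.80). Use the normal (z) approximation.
Power ≈ 0.98; the study is adequately powered (power ≥ 0.80)

Power calculation (paired t-test, normal approximation):
z_β = d · √n - z_{α/2}
z_β = 0.45 · √110 - 2.576
z_β = 0.45 · 10.488 - 2.576
z_β = 2.144

Power = Φ(z_β) = Φ(2.144) ≈ 0.984

Effect size d = 0.45 is small by Cohen's convention (0.2/0.5/0.8).

Threshold: power ≥ 0.80 is conventionally adequate.
Power ≈ 0.98 → the study is adequately powered (power ≥ 0.80).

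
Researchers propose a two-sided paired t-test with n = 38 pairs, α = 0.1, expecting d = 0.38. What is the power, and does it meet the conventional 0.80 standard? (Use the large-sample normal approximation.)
Power ≈ 0.76; the study is underpowered (power < 0.80)

Power calculation (paired t-test, normal approximation):
z_β = d · √n - z_{α/2}
z_β = 0.38 · √38 - 1.645
z_β = 0.38 · 6.164 - 1.645
z_β = 0.698

Power = Φ(z_β) = Φ(0.698) ≈ 0.757

Effect size d = 0.38 is small by Cohen's convention (0.2/0.5/0.8).

Threshold: power ≥ 0.80 is conventionally adequate.
Power ≈ 0.76 → the study is underpowered (power < 0.80).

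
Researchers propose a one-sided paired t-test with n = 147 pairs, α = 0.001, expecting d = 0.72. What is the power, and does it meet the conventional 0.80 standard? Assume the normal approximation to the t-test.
Power ≈ 1.00; the study is adequately powered (power ≥ 0.80)

Power calculation (paired t-test, normal approximation):
z_β = d · √n - z_α
z_β = 0.72 · √147 - 3.090
z_β = 0.72 · 12.124 - 3.090
z_β = 5.639

Power = Φ(z_β) = Φ(5.639) ≈ 1.000

Effect size d = 0.72 is medium by Cohen's convention (0.2/0.5/0.8).

Threshold: power ≥ 0.80 is conventionally adequate.
Power ≈ 1.00 → the study is adequately powered (power ≥ 0.80).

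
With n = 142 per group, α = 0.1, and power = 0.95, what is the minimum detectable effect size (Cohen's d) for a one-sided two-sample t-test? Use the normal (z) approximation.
d ≈ 0.35

Minimum detectable effect (two-sample t-test, normal approximation):
d = (z_α + z_β) / √(n/2)
d = (1.282 + 1.645) / √(142/2)
d = 2.926 / 8.426
d ≈ 0.35

By Cohen's convention (0.2 small / 0.5 medium / 0.8 large): small effect.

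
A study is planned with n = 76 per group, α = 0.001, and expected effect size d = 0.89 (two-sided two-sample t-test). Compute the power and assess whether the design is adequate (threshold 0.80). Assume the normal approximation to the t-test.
Power ≈ 0.99; the study is adequately powered (power ≥ 0.80)

Power calculation (two-sample t-test, normal approximation):
z_β = d · √(n/2) - z_{α/2}
z_β = 0.89 · √(76/2) - 3.291
z_β = 0.89 · 6.164 - 3.291
z_β = 2.196

Power = Φ(z_β) = Φ(2.196) ≈ 0.986

Effect size d = 0.89 is large by Cohen's convention (0.2/0.5/0.8).

Threshold: power ≥ 0.80 is conventionally adequate.
Power ≈ 0.99 → the study is adequately powered (power ≥ 0.80).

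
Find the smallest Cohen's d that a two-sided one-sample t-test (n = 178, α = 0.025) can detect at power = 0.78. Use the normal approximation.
d ≈ 0.23

Minimum detectable effect (one-sample t-test, normal approximation):
d = (z_{α/2} + z_β) / √n
d = (2.241 + 0.772) / √178
d = 3.014 / 13.342
d ≈ 0.23

By Cohen's convention (0.2 small / 0.5 medium / 0.8 large): small effect.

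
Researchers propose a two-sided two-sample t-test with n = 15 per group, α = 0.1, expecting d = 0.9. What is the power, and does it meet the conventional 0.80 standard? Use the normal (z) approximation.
Power ≈ 0.79; the study is underpowered (power < 0.80)

Power calculation (two-sample t-test, normal approximation):
z_β = d · √(n/2) - z_{α/2}
z_β = 0.9 · √(15/2) - 1.645
z_β = 0.9 · 2.739 - 1.645
z_β = 0.820

Power = Φ(z_β) = Φ(0.820) ≈ 0.794

Effect size d = 0.9 is large by Cohen's convention (0.2/0.5/0.8).

Threshold: power ≥ 0.80 is conventionally adequate.
Power ≈ 0.79 → the study is underpowered (power < 0.80).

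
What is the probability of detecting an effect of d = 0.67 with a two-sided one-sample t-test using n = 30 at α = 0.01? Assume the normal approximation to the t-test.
Power ≈ 0.86

Power calculation (one-sample t-test, normal approximation):
z_β = d · √n - z_{α/2}
z_β = 0.67 · √30 - 2.576
z_β = 0.67 · 5.477 - 2.576
z_β = 1.094

Power = Φ(z_β) = Φ(1.094) ≈ 0.863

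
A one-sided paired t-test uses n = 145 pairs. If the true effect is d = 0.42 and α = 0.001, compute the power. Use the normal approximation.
Power ≈ 0.98

Power calculation (paired t-test, normal approximation):
z_β = d · √n - z_α
z_β = 0.42 · √145 - 3.090
z_β = 0.42 · 12.042 - 3.090
z_β = 1.967

Power = Φ(z_β) = Φ(1.967) ≈ 0.975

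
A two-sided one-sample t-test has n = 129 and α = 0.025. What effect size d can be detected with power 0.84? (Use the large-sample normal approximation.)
d ≈ 0.28

Minimum detectable effect (one-sample t-test, normal approximation):
d = (z_{α/2} + z_β) / √n
d = (2.241 + 0.994) / √129
d = 3.236 / 11.358
d ≈ 0.28

By Cohen's convention (0.2 small / 0.5 medium / 0.8 large): small effect.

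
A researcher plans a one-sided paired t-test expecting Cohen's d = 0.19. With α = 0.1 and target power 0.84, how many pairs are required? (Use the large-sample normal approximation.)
n = 144 pairs

Sample size formula (paired t-test, normal approximation):
n = ((z_α + z_β) / d)²

z_α = 1.282 (for α = 0.1, one-sided)
z_β = 0.994 (for power = 0.84)
d = 0.19

n = ((1.282 + 0.994) / 0.19)²
n = (11.979)²
n ≈ 143.50
Round up to the next whole number: n = 144 pairs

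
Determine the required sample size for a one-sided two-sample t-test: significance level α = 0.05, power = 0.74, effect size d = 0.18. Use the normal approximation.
n = 324 per group

Sample size formula (two-sample t-test, normal approximation):
n = 2 · ((z_α + z_β) / d)²

z_α = 1.645 (for α = 0.05, one-sided)
z_β = 0.643 (for power = 0.74)
d = 0.18

n = 2 · ((1.645 + 0.643) / 0.18)²
n = 2 · (12.711)²
n ≈ 323.14
Round up to the next whole number: n = 324 per group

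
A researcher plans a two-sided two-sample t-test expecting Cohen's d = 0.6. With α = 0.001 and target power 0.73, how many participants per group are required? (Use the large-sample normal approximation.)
n = 85 per group

Sample size formula (two-sample t-test, normal approximation):
n = 2 · ((z_{α/2} + z_β) / d)²

z_{α/2} = 3.291 (for α = 0.001, two-sided)
z_β = 0.613 (for power = 0.73)
d = 0.6

n = 2 · ((3.291 + 0.613) / 0.6)²
n = 2 · (6.507)²
n ≈ 84.68
Round up to the next whole number: n = 85 per group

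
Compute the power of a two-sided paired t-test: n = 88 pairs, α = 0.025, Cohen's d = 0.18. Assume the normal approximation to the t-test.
Power ≈ 0.29

Power calculation (paired t-test, normal approximation):
z_β = d · √n - z_{α/2}
z_β = 0.18 · √88 - 2.241
z_β = 0.18 · 9.381 - 2.241
z_β = -0.553

Power = Φ(z_β) = Φ(-0.553) ≈ 0.290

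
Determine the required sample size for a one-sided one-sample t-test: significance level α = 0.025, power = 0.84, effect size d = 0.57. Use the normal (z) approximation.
n = 27

Sample size formula (one-sample t-test, normal approximation):
n = ((z_α + z_β) / d)²

z_α = 1.960 (for α = 0.025, one-sided)
z_β = 0.994 (for power = 0.84)
d = 0.57

n = ((1.960 + 0.994) / 0.57)²
n = (5.182)²
n ≈ 26.85
Round up to the next whole number: n = 27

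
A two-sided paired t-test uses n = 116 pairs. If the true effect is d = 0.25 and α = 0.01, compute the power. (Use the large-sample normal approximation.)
Power ≈ 0.55

Power calculation (paired t-test, normal approximation):
z_β = d · √n - z_{α/2}
z_β = 0.25 · √116 - 2.576
z_β = 0.25 · 10.770 - 2.576
z_β = 0.117

Power = Φ(z_β) = Φ(0.117) ≈ 0.546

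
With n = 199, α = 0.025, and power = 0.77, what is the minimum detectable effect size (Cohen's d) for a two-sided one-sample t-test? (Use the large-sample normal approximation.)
d ≈ 0.21

Minimum detectable effect (one-sample t-test, normal approximation):
d = (z_{α/2} + z_β) / √n
d = (2.241 + 0.739) / √199
d = 2.980 / 14.107
d ≈ 0.21

By Cohen's convention (0.2 small / 0.5 medium / 0.8 large): small effect.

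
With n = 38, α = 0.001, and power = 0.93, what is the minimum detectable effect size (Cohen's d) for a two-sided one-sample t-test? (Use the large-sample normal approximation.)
d ≈ 0.77

Minimum detectable effect (one-sample t-test, normal approximation):
d = (z_{α/2} + z_β) / √n
d = (3.291 + 1.476) / √38
d = 4.766 / 6.164
d ≈ 0.77

By Cohen's convention (0.2 small / 0.5 medium / 0.8 large): medium effect.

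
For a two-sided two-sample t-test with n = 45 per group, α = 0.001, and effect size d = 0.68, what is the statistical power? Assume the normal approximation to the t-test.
Power ≈ 0.47

Power calculation (two-sample t-test, normal approximation):
z_β = d · √(n/2) - z_{α/2}
z_β = 0.68 · √(45/2) - 3.291
z_β = 0.68 · 4.743 - 3.291
z_β = -0.065

Power = Φ(z_β) = Φ(-0.065) ≈ 0.474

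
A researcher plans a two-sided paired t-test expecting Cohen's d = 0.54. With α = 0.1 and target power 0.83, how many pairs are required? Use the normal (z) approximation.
n = 24 pairs

Sample size formula (paired t-test, normal approximation):
n = ((z_{α/2} + z_β) / d)²

z_{α/2} = 1.645 (for α = 0.1, two-sided)
z_β = 0.954 (for power = 0.83)
d = 0.54

n = ((1.645 + 0.954) / 0.54)²
n = (4.813)²
n ≈ 23.16
Round up to the next whole number: n = 24 pairs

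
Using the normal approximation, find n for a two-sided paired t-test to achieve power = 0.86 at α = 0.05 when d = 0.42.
n = 53 pairs

Sample size formula (paired t-test, normal approximation):
n = ((z_{α/2} + z_β) / d)²

z_{α/2} = 1.960 (for α = 0.05, two-sided)
z_β = 1.080 (for power = 0.86)
d = 0.42

n = ((1.960 + 1.080) / 0.42)²
n = (7.238)²
n ≈ 52.39
Round up to the next whole number: n = 53 pairs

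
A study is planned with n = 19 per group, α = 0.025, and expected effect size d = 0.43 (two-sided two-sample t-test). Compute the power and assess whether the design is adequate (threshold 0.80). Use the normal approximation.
Power ≈ 0.18; the study is underpowered (power < 0.80)

Power calculation (two-sample t-test, normal approximation):
z_β = d · √(n/2) - z_{α/2}
z_β = 0.43 · √(19/2) - 2.241
z_β = 0.43 · 3.082 - 2.241
z_β = -0.916

Power = Φ(z_β) = Φ(-0.916) ≈ 0.180

Effect size d = 0.43 is small by Cohen's convention (0.2/0.5/0.8).

Threshold: power ≥ 0.80 is conventionally adequate.
Power ≈ 0.18 → the study is underpowered (power < 0.80).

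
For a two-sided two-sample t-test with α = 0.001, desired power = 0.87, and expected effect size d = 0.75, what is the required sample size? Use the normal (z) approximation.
n = 70 per group

Sample size formula (two-sample t-test, normal approximation):
n = 2 · ((z_{α/2} + z_β) / d)²

z_{α/2} = 3.291 (for α = 0.001, two-sided)
z_β = 1.126 (for power = 0.87)
d = 0.75

n = 2 · ((3.291 + 1.126) / 0.75)²
n = 2 · (5.889)²
n ≈ 69.36
Round up to the next whole number: n = 70 per group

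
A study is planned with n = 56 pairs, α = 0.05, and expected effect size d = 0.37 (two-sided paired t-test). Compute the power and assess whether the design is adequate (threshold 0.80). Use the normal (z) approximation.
Power ≈ 0.79; the study is underpowered (power < 0.80)

Power calculation (paired t-test, normal approximation):
z_β = d · √n - z_{α/2}
z_β = 0.37 · √56 - 1.960
z_β = 0.37 · 7.483 - 1.960
z_β = 0.809

Power = Φ(z_β) = Φ(0.809) ≈ 0.791

Effect size d = 0.37 is small by Cohen's convention (0.2/0.5/0.8).

Threshold: power ≥ 0.80 is conventionally adequate.
Power ≈ 0.79 → the study is underpowered (power < 0.80).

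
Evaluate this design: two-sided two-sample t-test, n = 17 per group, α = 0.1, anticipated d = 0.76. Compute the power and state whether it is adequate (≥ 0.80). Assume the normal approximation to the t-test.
Power ≈ 0.72; the study is underpowered (power < 0.80)

Power calculation (two-sample t-test, normal approximation):
z_β = d · √(n/2) - z_{α/2}
z_β = 0.76 · √(17/2) - 1.645
z_β = 0.76 · 2.915 - 1.645
z_β = 0.571

Power = Φ(z_β) = Φ(0.571) ≈ 0.716

Effect size d = 0.76 is medium by Cohen's convention (0.2/0.5/0.8).

Threshold: power ≥ 0.80 is conventionally adequate.
Power ≈ 0.72 → the study is underpowered (power < 0.80).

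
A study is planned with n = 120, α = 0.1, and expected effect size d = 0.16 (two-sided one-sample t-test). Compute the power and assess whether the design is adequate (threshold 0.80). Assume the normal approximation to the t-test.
Power ≈ 0.54; the study is underpowered (power < 0.80)

Power calculation (one-sample t-test, normal approximation):
z_β = d · √n - z_{α/2}
z_β = 0.16 · √120 - 1.645
z_β = 0.16 · 10.954 - 1.645
z_β = 0.108

Power = Φ(z_β) = Φ(0.108) ≈ 0.543

Effect size d = 0.16 is very small by Cohen's convention (0.2/0.5/0.8).

Threshold: power ≥ 0.80 is conventionally adequate.
Power ≈ 0.54 → the study is underpowered (power < 0.80).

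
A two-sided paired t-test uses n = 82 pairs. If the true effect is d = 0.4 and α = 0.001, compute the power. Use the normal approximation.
Power ≈ 0.63

Power calculation (paired t-test, normal approximation):
z_β = d · √n - z_{α/2}
z_β = 0.4 · √82 - 3.291
z_β = 0.4 · 9.055 - 3.291
z_β = 0.332

Power = Φ(z_β) = Φ(0.332) ≈ 0.630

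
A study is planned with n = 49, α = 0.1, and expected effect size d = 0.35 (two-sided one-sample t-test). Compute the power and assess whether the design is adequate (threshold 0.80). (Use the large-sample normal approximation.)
Power ≈ 0.79; the study is underpowered (power < 0.80)

Power calculation (one-sample t-test, normal approximation):
z_β = d · √n - z_{α/2}
z_β = 0.35 · √49 - 1.645
z_β = 0.35 · 7.000 - 1.645
z_β = 0.805

Power = Φ(z_β) = Φ(0.805) ≈ 0.790

Effect size d = 0.35 is small by Cohen's convention (0.2/0.5/0.8).

Threshold: power ≥ 0.80 is conventionally adequate.
Power ≈ 0.79 → the study is underpowered (power < 0.80).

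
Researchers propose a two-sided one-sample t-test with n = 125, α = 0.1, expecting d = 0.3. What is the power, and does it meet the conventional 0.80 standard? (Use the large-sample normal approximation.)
Power ≈ 0.96; the study is adequately powered (power ≥ 0.80)

Power calculation (one-sample t-test, normal approximation):
z_β = d · √n - z_{α/2}
z_β = 0.3 · √125 - 1.645
z_β = 0.3 · 11.180 - 1.645
z_β = 1.709

Power = Φ(z_β) = Φ(1.709) ≈ 0.956

Effect size d = 0.3 is small by Cohen's convention (0.2/0.5/0.8).

Threshold: power ≥ 0.80 is conventionally adequate.
Power ≈ 0.96 → the study is adequately powered (power ≥ 0.80).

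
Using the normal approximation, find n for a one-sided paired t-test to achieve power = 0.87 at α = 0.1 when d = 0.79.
n = 10 pairs

Sample size formula (paired t-test, normal approximation):
n = ((z_α + z_β) / d)²

z_α = 1.282 (for α = 0.1, one-sided)
z_β = 1.126 (for power = 0.87)
d = 0.79

n = ((1.282 + 1.126) / 0.79)²
n = (3.048)²
n ≈ 9.29
Round up to the next whole number: n = 10 pairs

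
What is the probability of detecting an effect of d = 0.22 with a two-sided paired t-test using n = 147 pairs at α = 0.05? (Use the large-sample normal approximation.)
Power ≈ 0.76

Power calculation (paired t-test, normal approximation):
z_β = d · √n - z_{α/2}
z_β = 0.22 · √147 - 1.960
z_β = 0.22 · 12.124 - 1.960
z_β = 0.707

Power = Φ(z_β) = Φ(0.707) ≈ 0.760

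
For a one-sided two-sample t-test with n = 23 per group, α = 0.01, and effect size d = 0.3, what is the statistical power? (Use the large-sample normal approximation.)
Power ≈ 0.10

Power calculation (two-sample t-test, normal approximation):
z_β = d · √(n/2) - z_α
z_β = 0.3 · √(23/2) - 2.326
z_β = 0.3 · 3.391 - 2.326
z_β = -1.309

Power = Φ(z_β) = Φ(-1.309) ≈ 0.095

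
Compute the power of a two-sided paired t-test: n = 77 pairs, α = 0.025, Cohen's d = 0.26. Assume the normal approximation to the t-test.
Power ≈ 0.52

Power calculation (paired t-test, normal approximation):
z_β = d · √n - z_{α/2}
z_β = 0.26 · √77 - 2.241
z_β = 0.26 · 8.775 - 2.241
z_β = 0.040

Power = Φ(z_β) = Φ(0.040) ≈ 0.516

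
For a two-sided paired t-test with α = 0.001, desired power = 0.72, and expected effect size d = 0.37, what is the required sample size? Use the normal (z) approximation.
n = 110 pairs

Sample size formula (paired t-test, normal approximation):
n = ((z_{α/2} + z_β) / d)²

z_{α/2} = 3.291 (for α = 0.001, two-sided)
z_β = 0.583 (for power = 0.72)
d = 0.37

n = ((3.291 + 0.583) / 0.37)²
n = (10.470)²
n ≈ 109.62
Round up to the next whole number: n = 110 pairs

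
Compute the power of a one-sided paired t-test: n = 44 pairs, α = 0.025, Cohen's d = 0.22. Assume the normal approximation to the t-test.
Power ≈ 0.31

Power calculation (paired t-test, normal approximation):
z_β = d · √n - z_α
z_β = 0.22 · √44 - 1.960
z_β = 0.22 · 6.633 - 1.960
z_β = -0.501

Power = Φ(z_β) = Φ(-0.501) ≈ 0.308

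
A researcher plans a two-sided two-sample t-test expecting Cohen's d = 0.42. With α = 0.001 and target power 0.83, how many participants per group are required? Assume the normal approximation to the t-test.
n = 205 per group

Sample size formula (two-sample t-test, normal approximation):
n = 2 · ((z_{α/2} + z_β) / d)²

z_{α/2} = 3.291 (for α = 0.001, two-sided)
z_β = 0.954 (for power = 0.83)
d = 0.42

n = 2 · ((3.291 + 0.954) / 0.42)²
n = 2 · (10.107)²
n ≈ 204.30
Round up to the next whole number: n = 205 per group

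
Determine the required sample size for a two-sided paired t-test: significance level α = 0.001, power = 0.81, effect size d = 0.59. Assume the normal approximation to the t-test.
n = 50 pairs

Sample size formula (paired t-test, normal approximation):
n = ((z_{α/2} + z_β) / d)²

z_{α/2} = 3.291 (for α = 0.001, two-sided)
z_β = 0.878 (for power = 0.81)
d = 0.59

n = ((3.291 + 0.878) / 0.59)²
n = (7.066)²
n ≈ 49.93
Round up to the next whole number: n = 50 pairs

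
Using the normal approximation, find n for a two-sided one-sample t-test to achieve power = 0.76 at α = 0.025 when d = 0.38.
n = 61

Sample size formula (one-sample t-test, normal approximation):
n = ((z_{α/2} + z_β) / d)²

z_{α/2} = 2.241 (for α = 0.025, two-sided)
z_β = 0.706 (for power = 0.76)
d = 0.38

n = ((2.241 + 0.706) / 0.38)²
n = (7.755)²
n ≈ 60.14
Round up to the next whole number: n = 61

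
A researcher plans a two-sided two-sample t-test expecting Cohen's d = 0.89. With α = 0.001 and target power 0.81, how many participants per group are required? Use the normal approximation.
n = 44 per group

Sample size formula (two-sample t-test, normal approximation):
n = 2 · ((z_{α/2} + z_β) / d)²

z_{α/2} = 3.291 (for α = 0.001, two-sided)
z_β = 0.878 (for power = 0.81)
d = 0.89

n = 2 · ((3.291 + 0.878) / 0.89)²
n = 2 · (4.684)²
n ≈ 43.88
Round up to the next whole number: n = 44 per group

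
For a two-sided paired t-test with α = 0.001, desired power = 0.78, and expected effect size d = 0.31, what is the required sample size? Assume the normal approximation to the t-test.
n = 172 pairs

Sample size formula (paired t-test, normal approximation):
n = ((z_{α/2} + z_β) / d)²

z_{α/2} = 3.291 (for α = 0.001, two-sided)
z_β = 0.772 (for power = 0.78)
d = 0.31

n = ((3.291 + 0.772) / 0.31)²
n = (13.106)²
n ≈ 171.77
Round up to the next whole number: n = 172 pairs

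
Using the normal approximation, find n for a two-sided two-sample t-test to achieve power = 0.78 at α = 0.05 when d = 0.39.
n = 99 per group

Sample size formula (two-sample t-test, normal approximation):
n = 2 · ((z_{α/2} + z_β) / d)²

z_{α/2} = 1.960 (for α = 0.05, two-sided)
z_β = 0.772 (for power = 0.78)
d = 0.39

n = 2 · ((1.960 + 0.772) / 0.39)²
n = 2 · (7.005)²
n ≈ 98.14
Round up to the next whole number: n = 99 per group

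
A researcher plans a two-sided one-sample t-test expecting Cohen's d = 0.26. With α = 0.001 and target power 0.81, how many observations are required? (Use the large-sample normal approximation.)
n = 258

Sample size formula (one-sample t-test, normal approximation):
n = ((z_{α/2} + z_β) / d)²

z_{α/2} = 3.291 (for α = 0.001, two-sided)
z_β = 0.878 (for power = 0.81)
d = 0.26

n = ((3.291 + 0.878) / 0.26)²
n = (16.035)²
n ≈ 257.12
Round up to the next whole number: n = 258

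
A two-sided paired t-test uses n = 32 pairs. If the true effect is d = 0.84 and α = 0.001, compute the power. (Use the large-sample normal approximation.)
Power ≈ 0.93

Power calculation (paired t-test, normal approximation):
z_β = d · √n - z_{α/2}
z_β = 0.84 · √32 - 3.291
z_β = 0.84 · 5.657 - 3.291
z_β = 1.461

Power = Φ(z_β) = Φ(1.461) ≈ 0.928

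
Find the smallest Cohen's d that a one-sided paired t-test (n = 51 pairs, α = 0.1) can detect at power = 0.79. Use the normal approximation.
d ≈ 0.29

Minimum detectable effect (paired t-test, normal approximation):
d = (z_α + z_β) / √n
d = (1.282 + 0.806) / √51
d = 2.088 / 7.141
d ≈ 0.29

By Cohen's convention (0.2 small / 0.5 medium / 0.8 large): small effect.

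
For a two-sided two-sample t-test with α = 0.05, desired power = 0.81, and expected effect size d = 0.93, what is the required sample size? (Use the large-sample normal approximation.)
n = 19 per group

Sample size formula (two-sample t-test, normal approximation):
n = 2 · ((z_{α/2} + z_β) / d)²

z_{α/2} = 1.960 (for α = 0.05, two-sided)
z_β = 0.878 (for power = 0.81)
d = 0.93

n = 2 · ((1.960 + 0.878) / 0.93)²
n = 2 · (3.052)²
n ≈ 18.63
Round up to the next whole number: n = 19 per group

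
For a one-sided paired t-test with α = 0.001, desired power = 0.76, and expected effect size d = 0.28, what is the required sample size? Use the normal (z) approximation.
n = 184 pairs

Sample size formula (paired t-test, normal approximation):
n = ((z_α + z_β) / d)²

z_α = 3.090 (for α = 0.001, one-sided)
z_β = 0.706 (for power = 0.76)
d = 0.28

n = ((3.090 + 0.706) / 0.28)²
n = (13.557)²
n ≈ 183.79
Round up to the next whole number: n = 184 pairs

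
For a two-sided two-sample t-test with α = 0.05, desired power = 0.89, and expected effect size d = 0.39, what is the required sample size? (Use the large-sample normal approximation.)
n = 134 per group

Sample size formula (two-sample t-test, normal approximation):
n = 2 · ((z_{α/2} + z_β) / d)²

z_{α/2} = 1.960 (for α = 0.05, two-sided)
z_β = 1.227 (for power = 0.89)
d = 0.39

n = 2 · ((1.960 + 1.227) / 0.39)²
n = 2 · (8.172)²
n ≈ 133.56
Round up to the next whole number: n = 134 per group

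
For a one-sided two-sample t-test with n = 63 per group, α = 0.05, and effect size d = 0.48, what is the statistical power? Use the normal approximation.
Power ≈ 0.85

Power calculation (two-sample t-test, normal approximation):
z_β = d · √(n/2) - z_α
z_β = 0.48 · √(63/2) - 1.645
z_β = 0.48 · 5.612 - 1.645
z_β = 1.049

Power = Φ(z_β) = Φ(1.049) ≈ 0.853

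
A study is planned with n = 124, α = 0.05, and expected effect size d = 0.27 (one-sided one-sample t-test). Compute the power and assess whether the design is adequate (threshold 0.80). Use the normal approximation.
Power ≈ 0.91; the study is adequately powered (power ≥ 0.80)

Power calculation (one-sample t-test, normal approximation):
z_β = d · √n - z_α
z_β = 0.27 · √124 - 1.645
z_β = 0.27 · 11.136 - 1.645
z_β = 1.362

Power = Φ(z_β) = Φ(1.362) ≈ 0.913

Effect size d = 0.27 is small by Cohen's convention (0.2/0.5/0.8).

Threshold: power ≥ 0.80 is conventionally adequate.
Power ≈ 0.91 → the study is adequately powered (power ≥ 0.80).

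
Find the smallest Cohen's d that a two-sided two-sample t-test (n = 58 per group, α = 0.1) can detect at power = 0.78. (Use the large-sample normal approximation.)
d ≈ 0.45

Minimum detectable effect (two-sample t-test, normal approximation):
d = (z_{α/2} + z_β) / √(n/2)
d = (1.645 + 0.772) / √(58/2)
d = 2.417 / 5.385
d ≈ 0.45

By Cohen's convention (0.2 small / 0.5 medium / 0.8 large): small effect.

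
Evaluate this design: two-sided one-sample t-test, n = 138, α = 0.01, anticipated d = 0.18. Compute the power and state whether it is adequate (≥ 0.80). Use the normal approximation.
Power ≈ 0.32; the study is underpowered (power < 0.80)

Power calculation (one-sample t-test, normal approximation):
z_β = d · √n - z_{α/2}
z_β = 0.18 · √138 - 2.576
z_β = 0.18 · 11.747 - 2.576
z_β = -0.461

Power = Φ(z_β) = Φ(-0.461) ≈ 0.322

Effect size d = 0.18 is very small by Cohen's convention (0.2/0.5/0.8).

Threshold: power ≥ 0.80 is conventionally adequate.
Power ≈ 0.32 → the study is underpowered (power < 0.80).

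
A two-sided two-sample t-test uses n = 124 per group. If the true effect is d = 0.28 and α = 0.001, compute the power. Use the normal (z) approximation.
Power ≈ 0.14

Power calculation (two-sample t-test, normal approximation):
z_β = d · √(n/2) - z_{α/2}
z_β = 0.28 · √(124/2) - 3.291
z_β = 0.28 · 7.874 - 3.291
z_β = -1.086

Power = Φ(z_β) = Φ(-1.086) ≈ 0.139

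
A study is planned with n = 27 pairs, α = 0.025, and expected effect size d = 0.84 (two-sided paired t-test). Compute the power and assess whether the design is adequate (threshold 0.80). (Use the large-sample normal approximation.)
Power ≈ 0.98; the study is adequately powered (power ≥ 0.80)

Power calculation (paired t-test, normal approximation):
z_β = d · √n - z_{α/2}
z_β = 0.84 · √27 - 2.241
z_β = 0.84 · 5.196 - 2.241
z_β = 2.123

Power = Φ(z_β) = Φ(2.123) ≈ 0.983

Effect size d = 0.84 is large by Cohen's convention (0.2/0.5/0.8).

Threshold: power ≥ 0.80 is conventionally adequate.
Power ≈ 0.98 → the study is adequately powered (power ≥ 0.80).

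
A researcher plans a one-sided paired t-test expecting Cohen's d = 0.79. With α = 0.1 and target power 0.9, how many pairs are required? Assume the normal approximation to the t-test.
n = 11 pairs

Sample size formula (paired t-test, normal approximation):
n = ((z_α + z_β) / d)²

z_α = 1.282 (for α = 0.1, one-sided)
z_β = 1.282 (for power = 0.9)
d = 0.79

n = ((1.282 + 1.282) / 0.79)²
n = (3.246)²
n ≈ 10.54
Round up to the next whole number: n = 11 pairs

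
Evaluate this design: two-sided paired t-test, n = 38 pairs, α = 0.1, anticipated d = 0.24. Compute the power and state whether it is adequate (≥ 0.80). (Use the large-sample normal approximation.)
Power ≈ 0.43; the study is underpowered (power < 0.80)

Power calculation (paired t-test, normal approximation):
z_β = d · √n - z_{α/2}
z_β = 0.24 · √38 - 1.645
z_β = 0.24 · 6.164 - 1.645
z_β = -0.165

Power = Φ(z_β) = Φ(-0.165) ≈ 0.434

Effect size d = 0.24 is small by Cohen's convention (0.2/0.5/0.8).

Threshold: power ≥ 0.80 is conventionally adequate.
Power ≈ 0.43 → the study is underpowered (power < 0.80).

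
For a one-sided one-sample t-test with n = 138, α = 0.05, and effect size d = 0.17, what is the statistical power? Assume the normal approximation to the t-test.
Power ≈ 0.64

Power calculation (one-sample t-test, normal approximation):
z_β = d · √n - z_α
z_β = 0.17 · √138 - 1.645
z_β = 0.17 · 11.747 - 1.645
z_β = 0.352

Power = Φ(z_β) = Φ(0.352) ≈ 0.638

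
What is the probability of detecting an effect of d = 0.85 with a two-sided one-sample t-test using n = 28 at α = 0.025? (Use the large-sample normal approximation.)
Power ≈ 0.99

Power calculation (one-sample t-test, normal approximation):
z_β = d · √n - z_{α/2}
z_β = 0.85 · √28 - 2.241
z_β = 0.85 · 5.292 - 2.241
z_β = 2.256

Power = Φ(z_β) = Φ(2.256) ≈ 0.988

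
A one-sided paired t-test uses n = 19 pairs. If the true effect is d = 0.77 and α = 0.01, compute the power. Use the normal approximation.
Power ≈ 0.85

Power calculation (paired t-test, normal approximation):
z_β = d · √n - z_α
z_β = 0.77 · √19 - 2.326
z_β = 0.77 · 4.359 - 2.326
z_β = 1.030

Power = Φ(z_β) = Φ(1.030) ≈ 0.848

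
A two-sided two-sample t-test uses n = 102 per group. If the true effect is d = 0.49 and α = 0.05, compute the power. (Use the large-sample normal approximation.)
Power ≈ 0.94

Power calculation (two-sample t-test, normal approximation):
z_β = d · √(n/2) - z_{α/2}
z_β = 0.49 · √(102/2) - 1.960
z_β = 0.49 · 7.141 - 1.960
z_β = 1.539

Power = Φ(z_β) = Φ(1.539) ≈ 0.938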